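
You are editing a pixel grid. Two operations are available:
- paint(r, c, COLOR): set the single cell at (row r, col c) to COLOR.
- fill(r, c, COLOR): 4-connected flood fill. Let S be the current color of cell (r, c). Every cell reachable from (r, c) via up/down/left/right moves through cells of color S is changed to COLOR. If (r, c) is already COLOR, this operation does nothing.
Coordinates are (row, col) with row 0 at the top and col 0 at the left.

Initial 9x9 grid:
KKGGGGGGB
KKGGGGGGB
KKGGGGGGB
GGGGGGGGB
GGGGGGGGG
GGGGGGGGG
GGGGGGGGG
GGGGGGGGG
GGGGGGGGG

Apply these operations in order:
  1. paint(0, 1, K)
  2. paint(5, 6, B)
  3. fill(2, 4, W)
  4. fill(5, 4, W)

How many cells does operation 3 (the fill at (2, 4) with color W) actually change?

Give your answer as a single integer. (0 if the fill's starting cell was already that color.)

After op 1 paint(0,1,K):
KKGGGGGGB
KKGGGGGGB
KKGGGGGGB
GGGGGGGGB
GGGGGGGGG
GGGGGGGGG
GGGGGGGGG
GGGGGGGGG
GGGGGGGGG
After op 2 paint(5,6,B):
KKGGGGGGB
KKGGGGGGB
KKGGGGGGB
GGGGGGGGB
GGGGGGGGG
GGGGGGBGG
GGGGGGGGG
GGGGGGGGG
GGGGGGGGG
After op 3 fill(2,4,W) [70 cells changed]:
KKWWWWWWB
KKWWWWWWB
KKWWWWWWB
WWWWWWWWB
WWWWWWWWW
WWWWWWBWW
WWWWWWWWW
WWWWWWWWW
WWWWWWWWW

Answer: 70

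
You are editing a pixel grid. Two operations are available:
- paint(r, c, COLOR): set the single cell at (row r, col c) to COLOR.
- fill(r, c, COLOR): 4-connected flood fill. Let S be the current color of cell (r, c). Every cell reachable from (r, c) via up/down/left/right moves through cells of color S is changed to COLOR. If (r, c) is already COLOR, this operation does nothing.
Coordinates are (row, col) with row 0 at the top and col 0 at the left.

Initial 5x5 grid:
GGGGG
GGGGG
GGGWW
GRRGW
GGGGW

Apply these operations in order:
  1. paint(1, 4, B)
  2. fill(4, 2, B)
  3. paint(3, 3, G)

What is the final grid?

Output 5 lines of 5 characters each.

After op 1 paint(1,4,B):
GGGGG
GGGGB
GGGWW
GRRGW
GGGGW
After op 2 fill(4,2,B) [18 cells changed]:
BBBBB
BBBBB
BBBWW
BRRBW
BBBBW
After op 3 paint(3,3,G):
BBBBB
BBBBB
BBBWW
BRRGW
BBBBW

Answer: BBBBB
BBBBB
BBBWW
BRRGW
BBBBW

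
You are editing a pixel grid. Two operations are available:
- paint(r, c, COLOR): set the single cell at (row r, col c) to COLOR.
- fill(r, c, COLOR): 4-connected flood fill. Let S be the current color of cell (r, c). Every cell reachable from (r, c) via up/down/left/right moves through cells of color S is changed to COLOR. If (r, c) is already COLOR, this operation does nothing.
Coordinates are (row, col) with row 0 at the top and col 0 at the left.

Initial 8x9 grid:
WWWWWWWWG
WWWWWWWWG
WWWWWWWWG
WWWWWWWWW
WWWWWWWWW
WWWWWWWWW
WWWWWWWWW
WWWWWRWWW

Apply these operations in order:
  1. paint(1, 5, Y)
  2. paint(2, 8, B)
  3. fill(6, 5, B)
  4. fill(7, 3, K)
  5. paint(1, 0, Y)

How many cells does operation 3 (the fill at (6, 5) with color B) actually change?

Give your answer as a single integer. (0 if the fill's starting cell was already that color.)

After op 1 paint(1,5,Y):
WWWWWWWWG
WWWWWYWWG
WWWWWWWWG
WWWWWWWWW
WWWWWWWWW
WWWWWWWWW
WWWWWWWWW
WWWWWRWWW
After op 2 paint(2,8,B):
WWWWWWWWG
WWWWWYWWG
WWWWWWWWB
WWWWWWWWW
WWWWWWWWW
WWWWWWWWW
WWWWWWWWW
WWWWWRWWW
After op 3 fill(6,5,B) [67 cells changed]:
BBBBBBBBG
BBBBBYBBG
BBBBBBBBB
BBBBBBBBB
BBBBBBBBB
BBBBBBBBB
BBBBBBBBB
BBBBBRBBB

Answer: 67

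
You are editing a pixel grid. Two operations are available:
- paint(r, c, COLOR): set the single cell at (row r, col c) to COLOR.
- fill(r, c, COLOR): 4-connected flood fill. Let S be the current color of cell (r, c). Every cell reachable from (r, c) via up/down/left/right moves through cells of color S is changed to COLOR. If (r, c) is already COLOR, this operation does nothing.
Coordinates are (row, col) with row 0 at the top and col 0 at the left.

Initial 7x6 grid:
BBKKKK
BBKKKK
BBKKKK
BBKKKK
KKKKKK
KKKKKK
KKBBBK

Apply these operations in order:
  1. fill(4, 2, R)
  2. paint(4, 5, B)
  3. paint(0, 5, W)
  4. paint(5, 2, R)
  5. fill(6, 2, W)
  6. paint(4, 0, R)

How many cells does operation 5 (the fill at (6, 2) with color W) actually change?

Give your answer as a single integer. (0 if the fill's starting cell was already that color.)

Answer: 3

Derivation:
After op 1 fill(4,2,R) [31 cells changed]:
BBRRRR
BBRRRR
BBRRRR
BBRRRR
RRRRRR
RRRRRR
RRBBBR
After op 2 paint(4,5,B):
BBRRRR
BBRRRR
BBRRRR
BBRRRR
RRRRRB
RRRRRR
RRBBBR
After op 3 paint(0,5,W):
BBRRRW
BBRRRR
BBRRRR
BBRRRR
RRRRRB
RRRRRR
RRBBBR
After op 4 paint(5,2,R):
BBRRRW
BBRRRR
BBRRRR
BBRRRR
RRRRRB
RRRRRR
RRBBBR
After op 5 fill(6,2,W) [3 cells changed]:
BBRRRW
BBRRRR
BBRRRR
BBRRRR
RRRRRB
RRRRRR
RRWWWR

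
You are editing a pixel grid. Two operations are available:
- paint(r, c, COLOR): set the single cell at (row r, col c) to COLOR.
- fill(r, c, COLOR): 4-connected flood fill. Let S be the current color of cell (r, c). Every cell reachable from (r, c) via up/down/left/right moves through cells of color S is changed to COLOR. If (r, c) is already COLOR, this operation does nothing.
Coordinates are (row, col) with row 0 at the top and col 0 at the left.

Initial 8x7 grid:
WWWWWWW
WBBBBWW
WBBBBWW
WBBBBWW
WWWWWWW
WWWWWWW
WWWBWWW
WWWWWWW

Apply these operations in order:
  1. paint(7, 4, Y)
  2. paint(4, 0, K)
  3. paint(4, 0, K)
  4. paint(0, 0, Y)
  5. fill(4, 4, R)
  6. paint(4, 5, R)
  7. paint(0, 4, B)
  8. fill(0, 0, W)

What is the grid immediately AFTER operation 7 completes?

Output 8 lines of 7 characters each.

After op 1 paint(7,4,Y):
WWWWWWW
WBBBBWW
WBBBBWW
WBBBBWW
WWWWWWW
WWWWWWW
WWWBWWW
WWWWYWW
After op 2 paint(4,0,K):
WWWWWWW
WBBBBWW
WBBBBWW
WBBBBWW
KWWWWWW
WWWWWWW
WWWBWWW
WWWWYWW
After op 3 paint(4,0,K):
WWWWWWW
WBBBBWW
WBBBBWW
WBBBBWW
KWWWWWW
WWWWWWW
WWWBWWW
WWWWYWW
After op 4 paint(0,0,Y):
YWWWWWW
WBBBBWW
WBBBBWW
WBBBBWW
KWWWWWW
WWWWWWW
WWWBWWW
WWWWYWW
After op 5 fill(4,4,R) [37 cells changed]:
YRRRRRR
WBBBBRR
WBBBBRR
WBBBBRR
KRRRRRR
RRRRRRR
RRRBRRR
RRRRYRR
After op 6 paint(4,5,R):
YRRRRRR
WBBBBRR
WBBBBRR
WBBBBRR
KRRRRRR
RRRRRRR
RRRBRRR
RRRRYRR
After op 7 paint(0,4,B):
YRRRBRR
WBBBBRR
WBBBBRR
WBBBBRR
KRRRRRR
RRRRRRR
RRRBRRR
RRRRYRR

Answer: YRRRBRR
WBBBBRR
WBBBBRR
WBBBBRR
KRRRRRR
RRRRRRR
RRRBRRR
RRRRYRR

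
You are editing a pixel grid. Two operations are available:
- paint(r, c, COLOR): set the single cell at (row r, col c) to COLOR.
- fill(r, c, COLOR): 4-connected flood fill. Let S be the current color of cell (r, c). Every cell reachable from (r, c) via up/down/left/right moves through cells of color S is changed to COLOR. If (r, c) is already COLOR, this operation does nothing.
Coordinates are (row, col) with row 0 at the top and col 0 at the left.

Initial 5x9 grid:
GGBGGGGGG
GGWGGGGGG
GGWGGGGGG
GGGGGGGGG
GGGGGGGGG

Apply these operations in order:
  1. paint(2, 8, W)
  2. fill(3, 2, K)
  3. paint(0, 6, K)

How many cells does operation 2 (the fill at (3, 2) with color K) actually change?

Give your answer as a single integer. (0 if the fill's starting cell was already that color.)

After op 1 paint(2,8,W):
GGBGGGGGG
GGWGGGGGG
GGWGGGGGW
GGGGGGGGG
GGGGGGGGG
After op 2 fill(3,2,K) [41 cells changed]:
KKBKKKKKK
KKWKKKKKK
KKWKKKKKW
KKKKKKKKK
KKKKKKKKK

Answer: 41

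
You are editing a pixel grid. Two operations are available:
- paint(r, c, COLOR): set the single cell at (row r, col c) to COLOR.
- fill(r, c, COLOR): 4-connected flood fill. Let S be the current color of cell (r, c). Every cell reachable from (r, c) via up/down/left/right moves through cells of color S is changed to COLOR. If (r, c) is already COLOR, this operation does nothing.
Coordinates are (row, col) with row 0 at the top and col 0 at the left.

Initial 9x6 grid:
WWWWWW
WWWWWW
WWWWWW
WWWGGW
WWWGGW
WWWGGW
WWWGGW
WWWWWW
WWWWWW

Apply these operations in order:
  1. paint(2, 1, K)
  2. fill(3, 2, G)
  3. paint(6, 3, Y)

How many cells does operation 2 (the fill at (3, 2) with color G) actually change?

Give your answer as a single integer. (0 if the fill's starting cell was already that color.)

Answer: 45

Derivation:
After op 1 paint(2,1,K):
WWWWWW
WWWWWW
WKWWWW
WWWGGW
WWWGGW
WWWGGW
WWWGGW
WWWWWW
WWWWWW
After op 2 fill(3,2,G) [45 cells changed]:
GGGGGG
GGGGGG
GKGGGG
GGGGGG
GGGGGG
GGGGGG
GGGGGG
GGGGGG
GGGGGG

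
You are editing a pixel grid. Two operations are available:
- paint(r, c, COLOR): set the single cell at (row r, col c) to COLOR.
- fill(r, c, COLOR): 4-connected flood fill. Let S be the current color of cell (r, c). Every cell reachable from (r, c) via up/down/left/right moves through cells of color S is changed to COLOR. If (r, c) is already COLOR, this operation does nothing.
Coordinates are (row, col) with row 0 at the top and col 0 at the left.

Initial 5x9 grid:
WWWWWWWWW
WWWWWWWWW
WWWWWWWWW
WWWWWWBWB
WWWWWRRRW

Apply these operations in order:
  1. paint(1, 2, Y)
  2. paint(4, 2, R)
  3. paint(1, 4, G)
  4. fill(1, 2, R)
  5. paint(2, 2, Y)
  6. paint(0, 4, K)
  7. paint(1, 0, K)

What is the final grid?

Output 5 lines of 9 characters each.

After op 1 paint(1,2,Y):
WWWWWWWWW
WWYWWWWWW
WWWWWWWWW
WWWWWWBWB
WWWWWRRRW
After op 2 paint(4,2,R):
WWWWWWWWW
WWYWWWWWW
WWWWWWWWW
WWWWWWBWB
WWRWWRRRW
After op 3 paint(1,4,G):
WWWWWWWWW
WWYWGWWWW
WWWWWWWWW
WWWWWWBWB
WWRWWRRRW
After op 4 fill(1,2,R) [1 cells changed]:
WWWWWWWWW
WWRWGWWWW
WWWWWWWWW
WWWWWWBWB
WWRWWRRRW
After op 5 paint(2,2,Y):
WWWWWWWWW
WWRWGWWWW
WWYWWWWWW
WWWWWWBWB
WWRWWRRRW
After op 6 paint(0,4,K):
WWWWKWWWW
WWRWGWWWW
WWYWWWWWW
WWWWWWBWB
WWRWWRRRW
After op 7 paint(1,0,K):
WWWWKWWWW
KWRWGWWWW
WWYWWWWWW
WWWWWWBWB
WWRWWRRRW

Answer: WWWWKWWWW
KWRWGWWWW
WWYWWWWWW
WWWWWWBWB
WWRWWRRRW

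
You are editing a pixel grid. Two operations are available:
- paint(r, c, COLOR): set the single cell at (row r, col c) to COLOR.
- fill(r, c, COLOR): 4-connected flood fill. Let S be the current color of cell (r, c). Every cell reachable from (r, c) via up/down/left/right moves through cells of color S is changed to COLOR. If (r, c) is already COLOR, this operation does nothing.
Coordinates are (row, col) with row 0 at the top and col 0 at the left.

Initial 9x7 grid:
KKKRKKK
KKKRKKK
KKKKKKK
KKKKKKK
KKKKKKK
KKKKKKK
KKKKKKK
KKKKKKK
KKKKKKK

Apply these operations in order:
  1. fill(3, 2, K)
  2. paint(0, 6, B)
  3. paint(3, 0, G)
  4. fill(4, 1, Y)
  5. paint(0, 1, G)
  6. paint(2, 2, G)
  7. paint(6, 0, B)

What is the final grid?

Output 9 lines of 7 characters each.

After op 1 fill(3,2,K) [0 cells changed]:
KKKRKKK
KKKRKKK
KKKKKKK
KKKKKKK
KKKKKKK
KKKKKKK
KKKKKKK
KKKKKKK
KKKKKKK
After op 2 paint(0,6,B):
KKKRKKB
KKKRKKK
KKKKKKK
KKKKKKK
KKKKKKK
KKKKKKK
KKKKKKK
KKKKKKK
KKKKKKK
After op 3 paint(3,0,G):
KKKRKKB
KKKRKKK
KKKKKKK
GKKKKKK
KKKKKKK
KKKKKKK
KKKKKKK
KKKKKKK
KKKKKKK
After op 4 fill(4,1,Y) [59 cells changed]:
YYYRYYB
YYYRYYY
YYYYYYY
GYYYYYY
YYYYYYY
YYYYYYY
YYYYYYY
YYYYYYY
YYYYYYY
After op 5 paint(0,1,G):
YGYRYYB
YYYRYYY
YYYYYYY
GYYYYYY
YYYYYYY
YYYYYYY
YYYYYYY
YYYYYYY
YYYYYYY
After op 6 paint(2,2,G):
YGYRYYB
YYYRYYY
YYGYYYY
GYYYYYY
YYYYYYY
YYYYYYY
YYYYYYY
YYYYYYY
YYYYYYY
After op 7 paint(6,0,B):
YGYRYYB
YYYRYYY
YYGYYYY
GYYYYYY
YYYYYYY
YYYYYYY
BYYYYYY
YYYYYYY
YYYYYYY

Answer: YGYRYYB
YYYRYYY
YYGYYYY
GYYYYYY
YYYYYYY
YYYYYYY
BYYYYYY
YYYYYYY
YYYYYYY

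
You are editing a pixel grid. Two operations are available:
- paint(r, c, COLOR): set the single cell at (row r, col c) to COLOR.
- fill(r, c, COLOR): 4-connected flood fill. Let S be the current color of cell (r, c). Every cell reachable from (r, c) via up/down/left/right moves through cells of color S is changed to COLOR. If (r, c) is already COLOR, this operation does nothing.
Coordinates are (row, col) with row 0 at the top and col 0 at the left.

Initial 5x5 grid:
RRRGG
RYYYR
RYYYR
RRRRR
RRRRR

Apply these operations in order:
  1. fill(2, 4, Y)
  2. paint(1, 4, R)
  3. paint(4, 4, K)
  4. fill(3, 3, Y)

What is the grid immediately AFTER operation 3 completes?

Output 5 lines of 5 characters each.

Answer: YYYGG
YYYYR
YYYYY
YYYYY
YYYYK

Derivation:
After op 1 fill(2,4,Y) [17 cells changed]:
YYYGG
YYYYY
YYYYY
YYYYY
YYYYY
After op 2 paint(1,4,R):
YYYGG
YYYYR
YYYYY
YYYYY
YYYYY
After op 3 paint(4,4,K):
YYYGG
YYYYR
YYYYY
YYYYY
YYYYK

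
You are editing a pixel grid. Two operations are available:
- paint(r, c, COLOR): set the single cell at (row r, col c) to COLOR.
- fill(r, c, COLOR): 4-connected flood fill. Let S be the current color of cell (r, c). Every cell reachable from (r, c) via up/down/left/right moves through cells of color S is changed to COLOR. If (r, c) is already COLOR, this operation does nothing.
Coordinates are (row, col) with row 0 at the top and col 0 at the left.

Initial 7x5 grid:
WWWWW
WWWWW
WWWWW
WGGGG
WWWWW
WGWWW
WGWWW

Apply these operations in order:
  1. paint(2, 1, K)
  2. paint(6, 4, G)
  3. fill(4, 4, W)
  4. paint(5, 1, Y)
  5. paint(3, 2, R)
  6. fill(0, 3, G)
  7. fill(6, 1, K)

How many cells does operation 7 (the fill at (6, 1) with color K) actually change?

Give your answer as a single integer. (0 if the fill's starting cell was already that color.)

After op 1 paint(2,1,K):
WWWWW
WWWWW
WKWWW
WGGGG
WWWWW
WGWWW
WGWWW
After op 2 paint(6,4,G):
WWWWW
WWWWW
WKWWW
WGGGG
WWWWW
WGWWW
WGWWG
After op 3 fill(4,4,W) [0 cells changed]:
WWWWW
WWWWW
WKWWW
WGGGG
WWWWW
WGWWW
WGWWG
After op 4 paint(5,1,Y):
WWWWW
WWWWW
WKWWW
WGGGG
WWWWW
WYWWW
WGWWG
After op 5 paint(3,2,R):
WWWWW
WWWWW
WKWWW
WGRGG
WWWWW
WYWWW
WGWWG
After op 6 fill(0,3,G) [27 cells changed]:
GGGGG
GGGGG
GKGGG
GGRGG
GGGGG
GYGGG
GGGGG
After op 7 fill(6,1,K) [32 cells changed]:
KKKKK
KKKKK
KKKKK
KKRKK
KKKKK
KYKKK
KKKKK

Answer: 32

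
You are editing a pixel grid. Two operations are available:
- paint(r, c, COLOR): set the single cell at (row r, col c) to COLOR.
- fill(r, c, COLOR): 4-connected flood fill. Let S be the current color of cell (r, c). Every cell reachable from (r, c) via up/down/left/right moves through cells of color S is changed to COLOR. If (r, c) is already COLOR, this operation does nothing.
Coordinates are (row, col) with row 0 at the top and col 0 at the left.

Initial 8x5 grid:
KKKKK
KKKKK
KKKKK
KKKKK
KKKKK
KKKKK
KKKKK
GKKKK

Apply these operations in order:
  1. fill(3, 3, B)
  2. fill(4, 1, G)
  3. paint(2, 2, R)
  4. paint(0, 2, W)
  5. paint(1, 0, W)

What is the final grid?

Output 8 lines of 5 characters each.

Answer: GGWGG
WGGGG
GGRGG
GGGGG
GGGGG
GGGGG
GGGGG
GGGGG

Derivation:
After op 1 fill(3,3,B) [39 cells changed]:
BBBBB
BBBBB
BBBBB
BBBBB
BBBBB
BBBBB
BBBBB
GBBBB
After op 2 fill(4,1,G) [39 cells changed]:
GGGGG
GGGGG
GGGGG
GGGGG
GGGGG
GGGGG
GGGGG
GGGGG
After op 3 paint(2,2,R):
GGGGG
GGGGG
GGRGG
GGGGG
GGGGG
GGGGG
GGGGG
GGGGG
After op 4 paint(0,2,W):
GGWGG
GGGGG
GGRGG
GGGGG
GGGGG
GGGGG
GGGGG
GGGGG
After op 5 paint(1,0,W):
GGWGG
WGGGG
GGRGG
GGGGG
GGGGG
GGGGG
GGGGG
GGGGG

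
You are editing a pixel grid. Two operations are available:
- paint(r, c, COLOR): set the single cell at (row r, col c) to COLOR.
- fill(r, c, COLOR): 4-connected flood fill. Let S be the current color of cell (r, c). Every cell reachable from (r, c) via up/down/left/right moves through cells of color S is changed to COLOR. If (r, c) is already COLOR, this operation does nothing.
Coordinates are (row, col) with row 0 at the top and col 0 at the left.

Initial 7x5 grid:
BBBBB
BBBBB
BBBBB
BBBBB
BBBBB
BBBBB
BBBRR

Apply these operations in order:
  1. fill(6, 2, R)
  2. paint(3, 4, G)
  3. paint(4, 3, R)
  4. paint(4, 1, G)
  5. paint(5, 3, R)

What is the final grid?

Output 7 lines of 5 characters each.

Answer: RRRRR
RRRRR
RRRRR
RRRRG
RGRRR
RRRRR
RRRRR

Derivation:
After op 1 fill(6,2,R) [33 cells changed]:
RRRRR
RRRRR
RRRRR
RRRRR
RRRRR
RRRRR
RRRRR
After op 2 paint(3,4,G):
RRRRR
RRRRR
RRRRR
RRRRG
RRRRR
RRRRR
RRRRR
After op 3 paint(4,3,R):
RRRRR
RRRRR
RRRRR
RRRRG
RRRRR
RRRRR
RRRRR
After op 4 paint(4,1,G):
RRRRR
RRRRR
RRRRR
RRRRG
RGRRR
RRRRR
RRRRR
After op 5 paint(5,3,R):
RRRRR
RRRRR
RRRRR
RRRRG
RGRRR
RRRRR
RRRRR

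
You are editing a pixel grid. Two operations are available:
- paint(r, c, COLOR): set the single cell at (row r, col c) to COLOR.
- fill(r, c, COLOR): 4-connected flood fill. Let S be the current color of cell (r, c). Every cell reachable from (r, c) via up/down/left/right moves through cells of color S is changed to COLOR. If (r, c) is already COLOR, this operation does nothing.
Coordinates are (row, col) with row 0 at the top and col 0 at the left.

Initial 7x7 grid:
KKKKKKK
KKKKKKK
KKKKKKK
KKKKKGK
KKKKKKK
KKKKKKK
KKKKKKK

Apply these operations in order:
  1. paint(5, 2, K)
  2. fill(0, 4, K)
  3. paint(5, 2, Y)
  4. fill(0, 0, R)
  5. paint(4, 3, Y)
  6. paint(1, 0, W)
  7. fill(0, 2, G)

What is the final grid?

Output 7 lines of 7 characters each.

After op 1 paint(5,2,K):
KKKKKKK
KKKKKKK
KKKKKKK
KKKKKGK
KKKKKKK
KKKKKKK
KKKKKKK
After op 2 fill(0,4,K) [0 cells changed]:
KKKKKKK
KKKKKKK
KKKKKKK
KKKKKGK
KKKKKKK
KKKKKKK
KKKKKKK
After op 3 paint(5,2,Y):
KKKKKKK
KKKKKKK
KKKKKKK
KKKKKGK
KKKKKKK
KKYKKKK
KKKKKKK
After op 4 fill(0,0,R) [47 cells changed]:
RRRRRRR
RRRRRRR
RRRRRRR
RRRRRGR
RRRRRRR
RRYRRRR
RRRRRRR
After op 5 paint(4,3,Y):
RRRRRRR
RRRRRRR
RRRRRRR
RRRRRGR
RRRYRRR
RRYRRRR
RRRRRRR
After op 6 paint(1,0,W):
RRRRRRR
WRRRRRR
RRRRRRR
RRRRRGR
RRRYRRR
RRYRRRR
RRRRRRR
After op 7 fill(0,2,G) [45 cells changed]:
GGGGGGG
WGGGGGG
GGGGGGG
GGGGGGG
GGGYGGG
GGYGGGG
GGGGGGG

Answer: GGGGGGG
WGGGGGG
GGGGGGG
GGGGGGG
GGGYGGG
GGYGGGG
GGGGGGG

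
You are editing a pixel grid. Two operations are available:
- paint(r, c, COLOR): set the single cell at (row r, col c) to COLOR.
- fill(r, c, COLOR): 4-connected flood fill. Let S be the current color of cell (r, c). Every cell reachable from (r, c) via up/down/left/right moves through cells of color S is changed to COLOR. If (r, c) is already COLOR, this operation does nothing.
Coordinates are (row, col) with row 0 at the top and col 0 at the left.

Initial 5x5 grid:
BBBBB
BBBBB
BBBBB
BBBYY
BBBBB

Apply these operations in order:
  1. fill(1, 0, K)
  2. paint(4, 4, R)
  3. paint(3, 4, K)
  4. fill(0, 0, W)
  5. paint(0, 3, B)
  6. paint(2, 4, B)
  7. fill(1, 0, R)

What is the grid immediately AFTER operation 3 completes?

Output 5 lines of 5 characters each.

After op 1 fill(1,0,K) [23 cells changed]:
KKKKK
KKKKK
KKKKK
KKKYY
KKKKK
After op 2 paint(4,4,R):
KKKKK
KKKKK
KKKKK
KKKYY
KKKKR
After op 3 paint(3,4,K):
KKKKK
KKKKK
KKKKK
KKKYK
KKKKR

Answer: KKKKK
KKKKK
KKKKK
KKKYK
KKKKR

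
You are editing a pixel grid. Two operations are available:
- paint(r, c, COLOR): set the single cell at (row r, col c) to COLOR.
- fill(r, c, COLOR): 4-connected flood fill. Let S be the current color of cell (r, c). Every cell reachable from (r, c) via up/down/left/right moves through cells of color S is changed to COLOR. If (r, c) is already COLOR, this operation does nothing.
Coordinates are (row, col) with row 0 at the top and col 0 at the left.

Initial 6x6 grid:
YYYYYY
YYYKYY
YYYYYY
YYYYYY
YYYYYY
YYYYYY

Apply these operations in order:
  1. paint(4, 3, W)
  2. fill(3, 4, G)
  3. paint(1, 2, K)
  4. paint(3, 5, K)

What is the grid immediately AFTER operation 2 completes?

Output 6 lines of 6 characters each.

After op 1 paint(4,3,W):
YYYYYY
YYYKYY
YYYYYY
YYYYYY
YYYWYY
YYYYYY
After op 2 fill(3,4,G) [34 cells changed]:
GGGGGG
GGGKGG
GGGGGG
GGGGGG
GGGWGG
GGGGGG

Answer: GGGGGG
GGGKGG
GGGGGG
GGGGGG
GGGWGG
GGGGGG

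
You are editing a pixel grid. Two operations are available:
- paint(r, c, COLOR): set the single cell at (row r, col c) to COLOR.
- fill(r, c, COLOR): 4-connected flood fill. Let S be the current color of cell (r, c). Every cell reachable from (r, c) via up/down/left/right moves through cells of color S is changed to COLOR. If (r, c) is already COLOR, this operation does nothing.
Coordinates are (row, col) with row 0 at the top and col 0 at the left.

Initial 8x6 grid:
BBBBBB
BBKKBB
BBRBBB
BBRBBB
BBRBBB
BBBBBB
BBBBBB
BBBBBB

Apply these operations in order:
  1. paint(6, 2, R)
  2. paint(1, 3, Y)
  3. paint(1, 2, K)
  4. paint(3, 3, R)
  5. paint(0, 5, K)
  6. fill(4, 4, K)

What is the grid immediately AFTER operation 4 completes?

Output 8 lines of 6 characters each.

After op 1 paint(6,2,R):
BBBBBB
BBKKBB
BBRBBB
BBRBBB
BBRBBB
BBBBBB
BBRBBB
BBBBBB
After op 2 paint(1,3,Y):
BBBBBB
BBKYBB
BBRBBB
BBRBBB
BBRBBB
BBBBBB
BBRBBB
BBBBBB
After op 3 paint(1,2,K):
BBBBBB
BBKYBB
BBRBBB
BBRBBB
BBRBBB
BBBBBB
BBRBBB
BBBBBB
After op 4 paint(3,3,R):
BBBBBB
BBKYBB
BBRBBB
BBRRBB
BBRBBB
BBBBBB
BBRBBB
BBBBBB

Answer: BBBBBB
BBKYBB
BBRBBB
BBRRBB
BBRBBB
BBBBBB
BBRBBB
BBBBBB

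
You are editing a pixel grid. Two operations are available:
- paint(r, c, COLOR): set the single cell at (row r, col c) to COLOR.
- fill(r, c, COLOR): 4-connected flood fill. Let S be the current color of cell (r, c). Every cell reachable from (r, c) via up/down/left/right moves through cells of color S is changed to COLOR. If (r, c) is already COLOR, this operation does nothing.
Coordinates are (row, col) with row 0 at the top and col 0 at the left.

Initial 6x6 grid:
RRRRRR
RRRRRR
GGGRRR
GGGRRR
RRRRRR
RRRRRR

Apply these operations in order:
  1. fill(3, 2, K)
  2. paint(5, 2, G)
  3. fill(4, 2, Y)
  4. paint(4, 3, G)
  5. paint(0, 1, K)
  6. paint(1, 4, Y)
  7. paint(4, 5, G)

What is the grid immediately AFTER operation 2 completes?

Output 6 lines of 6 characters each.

Answer: RRRRRR
RRRRRR
KKKRRR
KKKRRR
RRRRRR
RRGRRR

Derivation:
After op 1 fill(3,2,K) [6 cells changed]:
RRRRRR
RRRRRR
KKKRRR
KKKRRR
RRRRRR
RRRRRR
After op 2 paint(5,2,G):
RRRRRR
RRRRRR
KKKRRR
KKKRRR
RRRRRR
RRGRRR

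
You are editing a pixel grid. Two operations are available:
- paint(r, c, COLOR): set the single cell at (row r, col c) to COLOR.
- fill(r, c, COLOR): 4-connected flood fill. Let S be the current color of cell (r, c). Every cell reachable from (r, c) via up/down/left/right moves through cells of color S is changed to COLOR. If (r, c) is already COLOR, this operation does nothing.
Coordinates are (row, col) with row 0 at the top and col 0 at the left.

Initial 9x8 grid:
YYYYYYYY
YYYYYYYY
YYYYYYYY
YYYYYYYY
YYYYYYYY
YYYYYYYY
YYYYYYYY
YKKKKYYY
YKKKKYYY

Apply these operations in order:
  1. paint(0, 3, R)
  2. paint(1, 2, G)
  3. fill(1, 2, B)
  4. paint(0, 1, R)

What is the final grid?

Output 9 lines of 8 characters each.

After op 1 paint(0,3,R):
YYYRYYYY
YYYYYYYY
YYYYYYYY
YYYYYYYY
YYYYYYYY
YYYYYYYY
YYYYYYYY
YKKKKYYY
YKKKKYYY
After op 2 paint(1,2,G):
YYYRYYYY
YYGYYYYY
YYYYYYYY
YYYYYYYY
YYYYYYYY
YYYYYYYY
YYYYYYYY
YKKKKYYY
YKKKKYYY
After op 3 fill(1,2,B) [1 cells changed]:
YYYRYYYY
YYBYYYYY
YYYYYYYY
YYYYYYYY
YYYYYYYY
YYYYYYYY
YYYYYYYY
YKKKKYYY
YKKKKYYY
After op 4 paint(0,1,R):
YRYRYYYY
YYBYYYYY
YYYYYYYY
YYYYYYYY
YYYYYYYY
YYYYYYYY
YYYYYYYY
YKKKKYYY
YKKKKYYY

Answer: YRYRYYYY
YYBYYYYY
YYYYYYYY
YYYYYYYY
YYYYYYYY
YYYYYYYY
YYYYYYYY
YKKKKYYY
YKKKKYYY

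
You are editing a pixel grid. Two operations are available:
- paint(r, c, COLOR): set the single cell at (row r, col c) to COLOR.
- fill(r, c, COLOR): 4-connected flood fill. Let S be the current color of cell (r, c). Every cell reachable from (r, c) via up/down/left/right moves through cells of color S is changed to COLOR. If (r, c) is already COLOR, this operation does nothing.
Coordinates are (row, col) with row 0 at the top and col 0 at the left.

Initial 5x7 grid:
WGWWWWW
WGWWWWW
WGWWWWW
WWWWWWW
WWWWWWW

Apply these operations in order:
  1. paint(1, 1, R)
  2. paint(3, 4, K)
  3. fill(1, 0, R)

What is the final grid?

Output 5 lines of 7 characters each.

Answer: RGRRRRR
RRRRRRR
RGRRRRR
RRRRKRR
RRRRRRR

Derivation:
After op 1 paint(1,1,R):
WGWWWWW
WRWWWWW
WGWWWWW
WWWWWWW
WWWWWWW
After op 2 paint(3,4,K):
WGWWWWW
WRWWWWW
WGWWWWW
WWWWKWW
WWWWWWW
After op 3 fill(1,0,R) [31 cells changed]:
RGRRRRR
RRRRRRR
RGRRRRR
RRRRKRR
RRRRRRR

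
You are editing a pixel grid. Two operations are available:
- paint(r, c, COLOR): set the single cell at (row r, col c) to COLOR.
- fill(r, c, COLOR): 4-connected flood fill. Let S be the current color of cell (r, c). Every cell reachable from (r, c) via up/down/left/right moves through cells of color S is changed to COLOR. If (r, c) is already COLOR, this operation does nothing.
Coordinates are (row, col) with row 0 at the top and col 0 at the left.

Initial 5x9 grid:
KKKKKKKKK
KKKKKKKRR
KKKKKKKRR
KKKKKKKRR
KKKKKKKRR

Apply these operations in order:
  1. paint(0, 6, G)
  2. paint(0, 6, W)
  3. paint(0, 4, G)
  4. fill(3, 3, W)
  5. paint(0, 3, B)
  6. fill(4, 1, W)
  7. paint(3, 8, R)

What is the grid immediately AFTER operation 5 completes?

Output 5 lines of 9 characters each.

After op 1 paint(0,6,G):
KKKKKKGKK
KKKKKKKRR
KKKKKKKRR
KKKKKKKRR
KKKKKKKRR
After op 2 paint(0,6,W):
KKKKKKWKK
KKKKKKKRR
KKKKKKKRR
KKKKKKKRR
KKKKKKKRR
After op 3 paint(0,4,G):
KKKKGKWKK
KKKKKKKRR
KKKKKKKRR
KKKKKKKRR
KKKKKKKRR
After op 4 fill(3,3,W) [33 cells changed]:
WWWWGWWKK
WWWWWWWRR
WWWWWWWRR
WWWWWWWRR
WWWWWWWRR
After op 5 paint(0,3,B):
WWWBGWWKK
WWWWWWWRR
WWWWWWWRR
WWWWWWWRR
WWWWWWWRR

Answer: WWWBGWWKK
WWWWWWWRR
WWWWWWWRR
WWWWWWWRR
WWWWWWWRR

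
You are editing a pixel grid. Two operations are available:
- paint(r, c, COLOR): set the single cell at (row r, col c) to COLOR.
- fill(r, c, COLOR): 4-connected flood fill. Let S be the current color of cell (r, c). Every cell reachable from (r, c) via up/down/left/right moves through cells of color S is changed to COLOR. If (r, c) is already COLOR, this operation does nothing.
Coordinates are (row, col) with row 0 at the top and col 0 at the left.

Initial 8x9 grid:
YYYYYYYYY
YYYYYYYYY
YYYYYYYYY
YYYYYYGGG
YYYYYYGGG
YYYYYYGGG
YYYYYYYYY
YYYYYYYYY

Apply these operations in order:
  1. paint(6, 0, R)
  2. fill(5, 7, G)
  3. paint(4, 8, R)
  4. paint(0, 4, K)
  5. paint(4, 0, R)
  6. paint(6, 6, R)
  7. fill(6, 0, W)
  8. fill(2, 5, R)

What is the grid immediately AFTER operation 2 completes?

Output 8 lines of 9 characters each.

After op 1 paint(6,0,R):
YYYYYYYYY
YYYYYYYYY
YYYYYYYYY
YYYYYYGGG
YYYYYYGGG
YYYYYYGGG
RYYYYYYYY
YYYYYYYYY
After op 2 fill(5,7,G) [0 cells changed]:
YYYYYYYYY
YYYYYYYYY
YYYYYYYYY
YYYYYYGGG
YYYYYYGGG
YYYYYYGGG
RYYYYYYYY
YYYYYYYYY

Answer: YYYYYYYYY
YYYYYYYYY
YYYYYYYYY
YYYYYYGGG
YYYYYYGGG
YYYYYYGGG
RYYYYYYYY
YYYYYYYYY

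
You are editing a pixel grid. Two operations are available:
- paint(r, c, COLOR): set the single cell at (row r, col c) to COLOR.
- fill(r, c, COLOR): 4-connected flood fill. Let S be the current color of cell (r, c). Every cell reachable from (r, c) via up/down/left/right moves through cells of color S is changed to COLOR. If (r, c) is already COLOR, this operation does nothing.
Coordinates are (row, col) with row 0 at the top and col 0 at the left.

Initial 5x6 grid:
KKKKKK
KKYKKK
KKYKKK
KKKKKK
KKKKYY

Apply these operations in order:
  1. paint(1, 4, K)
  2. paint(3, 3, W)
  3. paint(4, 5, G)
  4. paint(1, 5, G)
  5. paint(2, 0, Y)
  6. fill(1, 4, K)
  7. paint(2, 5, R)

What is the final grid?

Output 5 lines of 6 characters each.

After op 1 paint(1,4,K):
KKKKKK
KKYKKK
KKYKKK
KKKKKK
KKKKYY
After op 2 paint(3,3,W):
KKKKKK
KKYKKK
KKYKKK
KKKWKK
KKKKYY
After op 3 paint(4,5,G):
KKKKKK
KKYKKK
KKYKKK
KKKWKK
KKKKYG
After op 4 paint(1,5,G):
KKKKKK
KKYKKG
KKYKKK
KKKWKK
KKKKYG
After op 5 paint(2,0,Y):
KKKKKK
KKYKKG
YKYKKK
KKKWKK
KKKKYG
After op 6 fill(1,4,K) [0 cells changed]:
KKKKKK
KKYKKG
YKYKKK
KKKWKK
KKKKYG
After op 7 paint(2,5,R):
KKKKKK
KKYKKG
YKYKKR
KKKWKK
KKKKYG

Answer: KKKKKK
KKYKKG
YKYKKR
KKKWKK
KKKKYG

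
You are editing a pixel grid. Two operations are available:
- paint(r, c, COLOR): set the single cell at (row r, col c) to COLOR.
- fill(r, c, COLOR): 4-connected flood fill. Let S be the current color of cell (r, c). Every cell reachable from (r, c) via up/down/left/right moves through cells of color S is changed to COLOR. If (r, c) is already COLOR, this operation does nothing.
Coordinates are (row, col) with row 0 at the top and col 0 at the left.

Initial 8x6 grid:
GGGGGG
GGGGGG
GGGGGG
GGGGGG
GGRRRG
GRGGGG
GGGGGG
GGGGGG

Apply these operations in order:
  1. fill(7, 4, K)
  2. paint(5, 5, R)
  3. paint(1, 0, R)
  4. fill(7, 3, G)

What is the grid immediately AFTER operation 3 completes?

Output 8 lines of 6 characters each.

After op 1 fill(7,4,K) [44 cells changed]:
KKKKKK
KKKKKK
KKKKKK
KKKKKK
KKRRRK
KRKKKK
KKKKKK
KKKKKK
After op 2 paint(5,5,R):
KKKKKK
KKKKKK
KKKKKK
KKKKKK
KKRRRK
KRKKKR
KKKKKK
KKKKKK
After op 3 paint(1,0,R):
KKKKKK
RKKKKK
KKKKKK
KKKKKK
KKRRRK
KRKKKR
KKKKKK
KKKKKK

Answer: KKKKKK
RKKKKK
KKKKKK
KKKKKK
KKRRRK
KRKKKR
KKKKKK
KKKKKK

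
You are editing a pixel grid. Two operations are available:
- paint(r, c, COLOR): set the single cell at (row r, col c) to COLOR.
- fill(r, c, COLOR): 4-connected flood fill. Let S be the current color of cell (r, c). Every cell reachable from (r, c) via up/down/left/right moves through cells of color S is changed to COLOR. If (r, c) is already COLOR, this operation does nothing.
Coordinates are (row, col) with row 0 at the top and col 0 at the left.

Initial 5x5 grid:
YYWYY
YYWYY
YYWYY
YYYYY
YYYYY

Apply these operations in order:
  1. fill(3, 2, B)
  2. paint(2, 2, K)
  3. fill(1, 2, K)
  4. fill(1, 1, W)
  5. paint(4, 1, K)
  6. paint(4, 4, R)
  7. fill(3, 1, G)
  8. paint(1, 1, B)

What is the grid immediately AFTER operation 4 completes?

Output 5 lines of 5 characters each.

After op 1 fill(3,2,B) [22 cells changed]:
BBWBB
BBWBB
BBWBB
BBBBB
BBBBB
After op 2 paint(2,2,K):
BBWBB
BBWBB
BBKBB
BBBBB
BBBBB
After op 3 fill(1,2,K) [2 cells changed]:
BBKBB
BBKBB
BBKBB
BBBBB
BBBBB
After op 4 fill(1,1,W) [22 cells changed]:
WWKWW
WWKWW
WWKWW
WWWWW
WWWWW

Answer: WWKWW
WWKWW
WWKWW
WWWWW
WWWWW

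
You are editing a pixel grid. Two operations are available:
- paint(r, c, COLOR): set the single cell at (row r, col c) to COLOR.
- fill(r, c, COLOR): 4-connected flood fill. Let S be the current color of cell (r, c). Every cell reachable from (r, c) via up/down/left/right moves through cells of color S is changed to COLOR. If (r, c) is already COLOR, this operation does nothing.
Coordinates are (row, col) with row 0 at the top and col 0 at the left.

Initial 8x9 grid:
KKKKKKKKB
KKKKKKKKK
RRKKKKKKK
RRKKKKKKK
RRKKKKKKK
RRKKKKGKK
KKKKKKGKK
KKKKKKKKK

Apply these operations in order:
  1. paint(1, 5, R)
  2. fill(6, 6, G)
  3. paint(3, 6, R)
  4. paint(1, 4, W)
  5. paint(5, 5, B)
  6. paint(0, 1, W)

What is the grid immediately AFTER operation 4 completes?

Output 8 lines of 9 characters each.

After op 1 paint(1,5,R):
KKKKKKKKB
KKKKKRKKK
RRKKKKKKK
RRKKKKKKK
RRKKKKKKK
RRKKKKGKK
KKKKKKGKK
KKKKKKKKK
After op 2 fill(6,6,G) [0 cells changed]:
KKKKKKKKB
KKKKKRKKK
RRKKKKKKK
RRKKKKKKK
RRKKKKKKK
RRKKKKGKK
KKKKKKGKK
KKKKKKKKK
After op 3 paint(3,6,R):
KKKKKKKKB
KKKKKRKKK
RRKKKKKKK
RRKKKKRKK
RRKKKKKKK
RRKKKKGKK
KKKKKKGKK
KKKKKKKKK
After op 4 paint(1,4,W):
KKKKKKKKB
KKKKWRKKK
RRKKKKKKK
RRKKKKRKK
RRKKKKKKK
RRKKKKGKK
KKKKKKGKK
KKKKKKKKK

Answer: KKKKKKKKB
KKKKWRKKK
RRKKKKKKK
RRKKKKRKK
RRKKKKKKK
RRKKKKGKK
KKKKKKGKK
KKKKKKKKK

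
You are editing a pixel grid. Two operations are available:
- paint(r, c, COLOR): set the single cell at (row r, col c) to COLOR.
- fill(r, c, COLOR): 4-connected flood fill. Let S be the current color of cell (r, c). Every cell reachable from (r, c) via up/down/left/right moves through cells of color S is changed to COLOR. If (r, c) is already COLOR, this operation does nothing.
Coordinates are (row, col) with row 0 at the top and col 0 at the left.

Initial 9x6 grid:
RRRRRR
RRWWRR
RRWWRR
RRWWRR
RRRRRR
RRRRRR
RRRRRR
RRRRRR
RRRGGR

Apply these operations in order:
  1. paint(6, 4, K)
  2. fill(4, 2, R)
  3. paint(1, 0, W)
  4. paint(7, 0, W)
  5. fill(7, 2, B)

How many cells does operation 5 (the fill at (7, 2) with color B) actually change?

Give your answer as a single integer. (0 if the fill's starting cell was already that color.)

After op 1 paint(6,4,K):
RRRRRR
RRWWRR
RRWWRR
RRWWRR
RRRRRR
RRRRRR
RRRRKR
RRRRRR
RRRGGR
After op 2 fill(4,2,R) [0 cells changed]:
RRRRRR
RRWWRR
RRWWRR
RRWWRR
RRRRRR
RRRRRR
RRRRKR
RRRRRR
RRRGGR
After op 3 paint(1,0,W):
RRRRRR
WRWWRR
RRWWRR
RRWWRR
RRRRRR
RRRRRR
RRRRKR
RRRRRR
RRRGGR
After op 4 paint(7,0,W):
RRRRRR
WRWWRR
RRWWRR
RRWWRR
RRRRRR
RRRRRR
RRRRKR
WRRRRR
RRRGGR
After op 5 fill(7,2,B) [43 cells changed]:
BBBBBB
WBWWBB
BBWWBB
BBWWBB
BBBBBB
BBBBBB
BBBBKB
WBBBBB
BBBGGB

Answer: 43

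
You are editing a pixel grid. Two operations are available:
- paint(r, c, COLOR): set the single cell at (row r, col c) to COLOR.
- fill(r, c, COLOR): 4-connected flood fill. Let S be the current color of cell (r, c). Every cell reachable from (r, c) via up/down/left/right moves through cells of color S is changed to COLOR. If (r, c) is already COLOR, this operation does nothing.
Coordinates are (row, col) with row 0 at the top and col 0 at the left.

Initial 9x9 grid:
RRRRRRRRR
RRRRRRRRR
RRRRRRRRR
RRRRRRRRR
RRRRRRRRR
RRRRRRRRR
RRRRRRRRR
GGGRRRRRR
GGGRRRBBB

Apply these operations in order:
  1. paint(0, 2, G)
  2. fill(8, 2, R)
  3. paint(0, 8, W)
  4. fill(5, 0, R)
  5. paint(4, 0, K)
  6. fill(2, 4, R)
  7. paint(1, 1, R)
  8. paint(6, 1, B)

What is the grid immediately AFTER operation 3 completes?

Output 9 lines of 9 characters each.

Answer: RRGRRRRRW
RRRRRRRRR
RRRRRRRRR
RRRRRRRRR
RRRRRRRRR
RRRRRRRRR
RRRRRRRRR
RRRRRRRRR
RRRRRRBBB

Derivation:
After op 1 paint(0,2,G):
RRGRRRRRR
RRRRRRRRR
RRRRRRRRR
RRRRRRRRR
RRRRRRRRR
RRRRRRRRR
RRRRRRRRR
GGGRRRRRR
GGGRRRBBB
After op 2 fill(8,2,R) [6 cells changed]:
RRGRRRRRR
RRRRRRRRR
RRRRRRRRR
RRRRRRRRR
RRRRRRRRR
RRRRRRRRR
RRRRRRRRR
RRRRRRRRR
RRRRRRBBB
After op 3 paint(0,8,W):
RRGRRRRRW
RRRRRRRRR
RRRRRRRRR
RRRRRRRRR
RRRRRRRRR
RRRRRRRRR
RRRRRRRRR
RRRRRRRRR
RRRRRRBBB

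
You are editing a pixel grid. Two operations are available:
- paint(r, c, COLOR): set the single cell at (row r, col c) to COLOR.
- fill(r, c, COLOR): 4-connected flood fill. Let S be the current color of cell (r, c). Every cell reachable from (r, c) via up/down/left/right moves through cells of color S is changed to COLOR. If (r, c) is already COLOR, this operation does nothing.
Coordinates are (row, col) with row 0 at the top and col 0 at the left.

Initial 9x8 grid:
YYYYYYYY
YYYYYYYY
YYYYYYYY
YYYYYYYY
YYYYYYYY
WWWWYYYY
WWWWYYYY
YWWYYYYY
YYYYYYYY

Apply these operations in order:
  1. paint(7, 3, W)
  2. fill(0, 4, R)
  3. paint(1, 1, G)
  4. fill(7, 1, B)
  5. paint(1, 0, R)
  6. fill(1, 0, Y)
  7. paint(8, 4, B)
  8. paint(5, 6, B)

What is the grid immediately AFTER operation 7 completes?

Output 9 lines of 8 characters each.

Answer: YYYYYYYY
YGYYYYYY
YYYYYYYY
YYYYYYYY
YYYYYYYY
BBBBYYYY
BBBBYYYY
YBBBYYYY
YYYYBYYY

Derivation:
After op 1 paint(7,3,W):
YYYYYYYY
YYYYYYYY
YYYYYYYY
YYYYYYYY
YYYYYYYY
WWWWYYYY
WWWWYYYY
YWWWYYYY
YYYYYYYY
After op 2 fill(0,4,R) [61 cells changed]:
RRRRRRRR
RRRRRRRR
RRRRRRRR
RRRRRRRR
RRRRRRRR
WWWWRRRR
WWWWRRRR
RWWWRRRR
RRRRRRRR
After op 3 paint(1,1,G):
RRRRRRRR
RGRRRRRR
RRRRRRRR
RRRRRRRR
RRRRRRRR
WWWWRRRR
WWWWRRRR
RWWWRRRR
RRRRRRRR
After op 4 fill(7,1,B) [11 cells changed]:
RRRRRRRR
RGRRRRRR
RRRRRRRR
RRRRRRRR
RRRRRRRR
BBBBRRRR
BBBBRRRR
RBBBRRRR
RRRRRRRR
After op 5 paint(1,0,R):
RRRRRRRR
RGRRRRRR
RRRRRRRR
RRRRRRRR
RRRRRRRR
BBBBRRRR
BBBBRRRR
RBBBRRRR
RRRRRRRR
After op 6 fill(1,0,Y) [60 cells changed]:
YYYYYYYY
YGYYYYYY
YYYYYYYY
YYYYYYYY
YYYYYYYY
BBBBYYYY
BBBBYYYY
YBBBYYYY
YYYYYYYY
After op 7 paint(8,4,B):
YYYYYYYY
YGYYYYYY
YYYYYYYY
YYYYYYYY
YYYYYYYY
BBBBYYYY
BBBBYYYY
YBBBYYYY
YYYYBYYY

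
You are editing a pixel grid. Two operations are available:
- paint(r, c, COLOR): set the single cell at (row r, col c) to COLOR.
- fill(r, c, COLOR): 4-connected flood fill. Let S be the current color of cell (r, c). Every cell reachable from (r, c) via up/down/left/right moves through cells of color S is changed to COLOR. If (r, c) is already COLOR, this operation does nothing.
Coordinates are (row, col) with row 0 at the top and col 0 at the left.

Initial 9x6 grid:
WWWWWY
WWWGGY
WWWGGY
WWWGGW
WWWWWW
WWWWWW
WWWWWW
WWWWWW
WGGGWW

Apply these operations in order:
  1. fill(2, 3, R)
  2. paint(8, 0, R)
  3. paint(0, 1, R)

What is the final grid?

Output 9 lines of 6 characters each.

After op 1 fill(2,3,R) [6 cells changed]:
WWWWWY
WWWRRY
WWWRRY
WWWRRW
WWWWWW
WWWWWW
WWWWWW
WWWWWW
WGGGWW
After op 2 paint(8,0,R):
WWWWWY
WWWRRY
WWWRRY
WWWRRW
WWWWWW
WWWWWW
WWWWWW
WWWWWW
RGGGWW
After op 3 paint(0,1,R):
WRWWWY
WWWRRY
WWWRRY
WWWRRW
WWWWWW
WWWWWW
WWWWWW
WWWWWW
RGGGWW

Answer: WRWWWY
WWWRRY
WWWRRY
WWWRRW
WWWWWW
WWWWWW
WWWWWW
WWWWWW
RGGGWW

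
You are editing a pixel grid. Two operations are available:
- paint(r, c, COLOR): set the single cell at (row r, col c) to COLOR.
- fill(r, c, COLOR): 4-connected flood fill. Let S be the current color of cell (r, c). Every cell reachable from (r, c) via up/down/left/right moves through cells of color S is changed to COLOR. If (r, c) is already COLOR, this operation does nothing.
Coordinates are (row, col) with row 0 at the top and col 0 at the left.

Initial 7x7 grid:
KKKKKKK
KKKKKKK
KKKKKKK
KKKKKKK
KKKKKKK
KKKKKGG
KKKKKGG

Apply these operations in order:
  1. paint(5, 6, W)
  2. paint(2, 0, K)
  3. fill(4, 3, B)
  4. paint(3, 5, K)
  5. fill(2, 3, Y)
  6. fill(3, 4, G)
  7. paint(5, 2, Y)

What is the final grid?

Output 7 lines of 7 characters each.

After op 1 paint(5,6,W):
KKKKKKK
KKKKKKK
KKKKKKK
KKKKKKK
KKKKKKK
KKKKKGW
KKKKKGG
After op 2 paint(2,0,K):
KKKKKKK
KKKKKKK
KKKKKKK
KKKKKKK
KKKKKKK
KKKKKGW
KKKKKGG
After op 3 fill(4,3,B) [45 cells changed]:
BBBBBBB
BBBBBBB
BBBBBBB
BBBBBBB
BBBBBBB
BBBBBGW
BBBBBGG
After op 4 paint(3,5,K):
BBBBBBB
BBBBBBB
BBBBBBB
BBBBBKB
BBBBBBB
BBBBBGW
BBBBBGG
After op 5 fill(2,3,Y) [44 cells changed]:
YYYYYYY
YYYYYYY
YYYYYYY
YYYYYKY
YYYYYYY
YYYYYGW
YYYYYGG
After op 6 fill(3,4,G) [44 cells changed]:
GGGGGGG
GGGGGGG
GGGGGGG
GGGGGKG
GGGGGGG
GGGGGGW
GGGGGGG
After op 7 paint(5,2,Y):
GGGGGGG
GGGGGGG
GGGGGGG
GGGGGKG
GGGGGGG
GGYGGGW
GGGGGGG

Answer: GGGGGGG
GGGGGGG
GGGGGGG
GGGGGKG
GGGGGGG
GGYGGGW
GGGGGGG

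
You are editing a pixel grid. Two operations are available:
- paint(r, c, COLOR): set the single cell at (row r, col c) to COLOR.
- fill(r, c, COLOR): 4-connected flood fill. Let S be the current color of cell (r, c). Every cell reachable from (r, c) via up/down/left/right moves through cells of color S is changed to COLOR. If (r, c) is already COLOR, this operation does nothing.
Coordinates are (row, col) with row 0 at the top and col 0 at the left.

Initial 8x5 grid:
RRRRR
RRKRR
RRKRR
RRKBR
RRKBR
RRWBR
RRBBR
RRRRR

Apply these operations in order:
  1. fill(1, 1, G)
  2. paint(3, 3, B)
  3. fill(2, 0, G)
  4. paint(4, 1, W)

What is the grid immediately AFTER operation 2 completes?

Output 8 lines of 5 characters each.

Answer: GGGGG
GGKGG
GGKGG
GGKBG
GGKBG
GGWBG
GGBBG
GGGGG

Derivation:
After op 1 fill(1,1,G) [30 cells changed]:
GGGGG
GGKGG
GGKGG
GGKBG
GGKBG
GGWBG
GGBBG
GGGGG
After op 2 paint(3,3,B):
GGGGG
GGKGG
GGKGG
GGKBG
GGKBG
GGWBG
GGBBG
GGGGG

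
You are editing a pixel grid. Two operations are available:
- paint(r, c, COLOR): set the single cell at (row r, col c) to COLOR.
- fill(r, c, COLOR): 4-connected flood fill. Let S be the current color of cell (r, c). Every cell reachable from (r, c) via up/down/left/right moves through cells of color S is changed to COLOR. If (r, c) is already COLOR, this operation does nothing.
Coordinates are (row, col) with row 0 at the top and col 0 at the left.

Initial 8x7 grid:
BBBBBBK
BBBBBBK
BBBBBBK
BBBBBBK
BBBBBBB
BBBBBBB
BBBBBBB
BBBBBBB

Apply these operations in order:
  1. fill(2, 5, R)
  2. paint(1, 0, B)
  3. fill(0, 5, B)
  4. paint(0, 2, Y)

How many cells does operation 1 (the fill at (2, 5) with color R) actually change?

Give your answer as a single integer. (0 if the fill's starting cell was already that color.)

Answer: 52

Derivation:
After op 1 fill(2,5,R) [52 cells changed]:
RRRRRRK
RRRRRRK
RRRRRRK
RRRRRRK
RRRRRRR
RRRRRRR
RRRRRRR
RRRRRRR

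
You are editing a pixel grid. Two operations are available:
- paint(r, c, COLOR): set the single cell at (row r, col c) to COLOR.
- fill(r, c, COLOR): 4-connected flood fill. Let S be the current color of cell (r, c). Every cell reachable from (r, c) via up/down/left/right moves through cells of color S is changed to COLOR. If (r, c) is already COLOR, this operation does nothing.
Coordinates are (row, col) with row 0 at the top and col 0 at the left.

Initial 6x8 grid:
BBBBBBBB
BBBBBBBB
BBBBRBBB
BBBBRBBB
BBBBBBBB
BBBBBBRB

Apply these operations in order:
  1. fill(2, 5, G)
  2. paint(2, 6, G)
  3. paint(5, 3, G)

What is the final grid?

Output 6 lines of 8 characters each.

Answer: GGGGGGGG
GGGGGGGG
GGGGRGGG
GGGGRGGG
GGGGGGGG
GGGGGGRG

Derivation:
After op 1 fill(2,5,G) [45 cells changed]:
GGGGGGGG
GGGGGGGG
GGGGRGGG
GGGGRGGG
GGGGGGGG
GGGGGGRG
After op 2 paint(2,6,G):
GGGGGGGG
GGGGGGGG
GGGGRGGG
GGGGRGGG
GGGGGGGG
GGGGGGRG
After op 3 paint(5,3,G):
GGGGGGGG
GGGGGGGG
GGGGRGGG
GGGGRGGG
GGGGGGGG
GGGGGGRG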